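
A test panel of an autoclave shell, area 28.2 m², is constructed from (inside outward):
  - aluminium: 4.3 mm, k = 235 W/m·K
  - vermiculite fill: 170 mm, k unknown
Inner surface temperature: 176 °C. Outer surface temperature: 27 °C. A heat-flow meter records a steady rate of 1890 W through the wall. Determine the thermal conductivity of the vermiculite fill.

k ≈ 0.0765 W/(m·K)

Using the resistance-network approach (series):
R_aluminium = L/(kA) = 0.0043/(235×28.2) = 6.489×10^-7 K/W
Sum of known resistances R_other = 6.489×10^-7 K/W
Total R = ΔT/Q = 149/1890 = 0.07884 K/W
R_vermiculite fill = R_total − R_other = 0.07884 K/W
k = L/(R·A) = 0.17/(0.07884×28.2)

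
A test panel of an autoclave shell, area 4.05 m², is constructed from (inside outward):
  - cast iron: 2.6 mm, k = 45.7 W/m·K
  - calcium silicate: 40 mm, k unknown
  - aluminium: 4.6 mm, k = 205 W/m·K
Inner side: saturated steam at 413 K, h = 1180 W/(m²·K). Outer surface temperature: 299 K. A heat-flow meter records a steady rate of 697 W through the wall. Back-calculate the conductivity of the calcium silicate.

Thermal resistances in series:
R_inner film = 1/(h_i·A) = 1/(1180×4.05) = 2.092×10^-4 K/W
R_cast iron = L/(kA) = 0.0026/(45.7×4.05) = 1.405×10^-5 K/W
R_aluminium = L/(kA) = 0.0046/(205×4.05) = 5.54×10^-6 K/W
Sum of known resistances R_other = 2.288×10^-4 K/W
Total R = ΔT/Q = 114/697 = 0.1636 K/W
R_calcium silicate = R_total − R_other = 0.1633 K/W
k = L/(R·A) = 0.04/(0.1633×4.05)

k ≈ 0.0605 W/(m·K)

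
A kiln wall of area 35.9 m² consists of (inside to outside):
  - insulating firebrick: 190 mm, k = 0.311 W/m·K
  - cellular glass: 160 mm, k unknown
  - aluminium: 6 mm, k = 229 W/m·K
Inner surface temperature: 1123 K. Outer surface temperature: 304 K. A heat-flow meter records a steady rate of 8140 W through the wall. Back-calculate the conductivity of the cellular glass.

k ≈ 0.0533 W/(m·K)

Using the resistance-network approach (series):
R_insulating firebrick = L/(kA) = 0.19/(0.311×35.9) = 0.01702 K/W
R_aluminium = L/(kA) = 0.006/(229×35.9) = 7.298×10^-7 K/W
Sum of known resistances R_other = 0.01702 K/W
Total R = ΔT/Q = 819/8140 = 0.1006 K/W
R_cellular glass = R_total − R_other = 0.0836 K/W
k = L/(R·A) = 0.16/(0.0836×35.9)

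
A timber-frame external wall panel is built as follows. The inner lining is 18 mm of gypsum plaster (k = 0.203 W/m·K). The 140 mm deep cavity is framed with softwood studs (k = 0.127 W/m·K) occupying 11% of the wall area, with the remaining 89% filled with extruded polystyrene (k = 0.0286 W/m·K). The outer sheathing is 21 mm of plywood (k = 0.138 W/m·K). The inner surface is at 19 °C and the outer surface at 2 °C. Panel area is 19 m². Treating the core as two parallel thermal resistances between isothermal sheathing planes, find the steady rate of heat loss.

Sheathing layers in series; stud and cavity paths in parallel between them.
R_inner = 0.018/(0.203×19) = 0.004667 K/W
R_stud  = 0.14/(0.127×0.11×19) = 0.5274 K/W
R_cav   = 0.14/(0.0286×0.89×19) = 0.2895 K/W
1/R_core = 1/R_stud + 1/R_cav → R_core = 0.1869 K/W
R_outer = 0.021/(0.138×19) = 0.008009 K/W
R_total = 0.1996 K/W
Q = ΔT/R_total = 17/0.1996

Q ≈ 85.2 W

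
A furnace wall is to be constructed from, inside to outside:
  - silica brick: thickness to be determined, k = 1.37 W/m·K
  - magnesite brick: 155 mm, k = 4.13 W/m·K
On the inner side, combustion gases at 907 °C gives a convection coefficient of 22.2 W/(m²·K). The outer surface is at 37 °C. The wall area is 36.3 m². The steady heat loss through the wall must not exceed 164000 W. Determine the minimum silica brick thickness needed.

L ≈ 151 mm

Model the wall as resistances in series:
R_inner film = 1/(h_i·A) = 1/(22.2×36.3) = 0.001241 K/W
R_magnesite brick = L/(kA) = 0.155/(4.13×36.3) = 0.001034 K/W
Sum of the known resistances R_other = 0.002275 K/W
Required total resistance R_tot = ΔT/Q_allow = 870/164000 = 0.005305 K/W
R_silica brick = R_tot − R_other = 0.00303 K/W
L = R·k·A = 0.00303×1.37×36.3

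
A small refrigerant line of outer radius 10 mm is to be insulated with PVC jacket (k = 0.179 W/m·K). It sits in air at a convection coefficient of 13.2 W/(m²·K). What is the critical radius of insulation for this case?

r_cr ≈ 13.6 mm

For a cylinder r_cr = k/h = 0.179/13.2
r_cr = 13.6 mm; since the bare radius (10 mm) is below r_cr, adding a thin layer of insulation will *increase* heat loss.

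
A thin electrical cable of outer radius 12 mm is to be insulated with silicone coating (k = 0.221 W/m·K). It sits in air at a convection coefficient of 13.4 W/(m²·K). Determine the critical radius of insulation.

For a cylinder r_cr = k/h = 0.221/13.4
r_cr = 16.5 mm; since the bare radius (12 mm) is below r_cr, adding a thin layer of insulation will *increase* heat loss.

r_cr ≈ 16.5 mm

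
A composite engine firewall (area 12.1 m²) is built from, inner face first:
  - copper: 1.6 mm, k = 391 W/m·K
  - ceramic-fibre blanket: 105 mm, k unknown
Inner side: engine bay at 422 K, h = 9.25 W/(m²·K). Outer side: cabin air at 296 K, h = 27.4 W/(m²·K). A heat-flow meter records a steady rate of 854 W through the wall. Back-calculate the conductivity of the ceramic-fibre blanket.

Using the resistance-network approach (series):
R_inner film = 1/(h_i·A) = 1/(9.25×12.1) = 0.008935 K/W
R_copper = L/(kA) = 0.0016/(391×12.1) = 3.382×10^-7 K/W
R_outer film = 1/(h_o·A) = 1/(27.4×12.1) = 0.003016 K/W
Sum of known resistances R_other = 0.01195 K/W
Total R = ΔT/Q = 126/854 = 0.1475 K/W
R_ceramic-fibre blanket = R_total − R_other = 0.1356 K/W
k = L/(R·A) = 0.105/(0.1356×12.1)

k ≈ 0.064 W/(m·K)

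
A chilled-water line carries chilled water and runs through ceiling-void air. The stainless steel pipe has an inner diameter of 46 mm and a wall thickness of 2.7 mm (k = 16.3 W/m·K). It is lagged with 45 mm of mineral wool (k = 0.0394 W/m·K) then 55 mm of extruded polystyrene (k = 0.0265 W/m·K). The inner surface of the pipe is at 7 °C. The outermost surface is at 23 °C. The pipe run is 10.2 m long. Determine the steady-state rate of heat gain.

Cylindrical conduction, so R = ln(r₂/r₁)/(2πkL) per layer, in series:
R_stainless steel pipe wall = ln(25.7/23)/(2π×16.3×10.2) = 1.063×10^-4 K/W
R_mineral wool = ln(70.7/25.7)/(2π×0.0394×10.2) = 0.4008 K/W
R_extruded polystyrene = ln(125.7/70.7)/(2π×0.0265×10.2) = 0.3388 K/W
R_total = 0.7397 K/W
Q = ΔT/R_total = 16/0.7397

Q ≈ 21.6 W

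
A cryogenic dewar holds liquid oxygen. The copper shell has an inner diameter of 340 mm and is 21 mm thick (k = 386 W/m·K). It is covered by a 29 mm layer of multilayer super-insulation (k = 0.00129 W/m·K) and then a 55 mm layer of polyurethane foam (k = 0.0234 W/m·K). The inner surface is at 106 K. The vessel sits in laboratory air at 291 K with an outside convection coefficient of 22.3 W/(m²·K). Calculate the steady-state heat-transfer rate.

Radial (spherical) resistances in series:
R_copper shell = (1/0.17 − 1/0.191)/(4π×386) = 1.333×10^-4 K/W
R_multilayer super-insulation = (1/0.191 − 1/0.22)/(4π×0.00129) = 42.57 K/W
R_polyurethane foam = (1/0.22 − 1/0.275)/(4π×0.0234) = 3.092 K/W
R_outer film = 1/(h·4πr_o²) = 1/(22.3×4π×0.275²) = 0.04719 K/W
R_total = 45.71 K/W
Q = ΔT/R_total = 185/45.71

Q ≈ 4.05 W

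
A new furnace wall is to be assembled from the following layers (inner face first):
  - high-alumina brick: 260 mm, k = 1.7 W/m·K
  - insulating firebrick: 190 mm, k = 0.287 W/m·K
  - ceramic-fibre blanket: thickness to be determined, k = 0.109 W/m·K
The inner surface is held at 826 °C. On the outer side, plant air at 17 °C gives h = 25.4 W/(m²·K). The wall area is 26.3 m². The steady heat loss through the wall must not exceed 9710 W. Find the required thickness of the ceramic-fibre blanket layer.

Model the wall as resistances in series:
R_high-alumina brick = L/(kA) = 0.26/(1.7×26.3) = 0.005815 K/W
R_insulating firebrick = L/(kA) = 0.19/(0.287×26.3) = 0.02517 K/W
R_outer film = 1/(h_o·A) = 1/(25.4×26.3) = 0.001497 K/W
Sum of the known resistances R_other = 0.03248 K/W
Required total resistance R_tot = ΔT/Q_allow = 809/9710 = 0.08332 K/W
R_ceramic-fibre blanket = R_tot − R_other = 0.05083 K/W
L = R·k·A = 0.05083×0.109×26.3

L ≈ 146 mm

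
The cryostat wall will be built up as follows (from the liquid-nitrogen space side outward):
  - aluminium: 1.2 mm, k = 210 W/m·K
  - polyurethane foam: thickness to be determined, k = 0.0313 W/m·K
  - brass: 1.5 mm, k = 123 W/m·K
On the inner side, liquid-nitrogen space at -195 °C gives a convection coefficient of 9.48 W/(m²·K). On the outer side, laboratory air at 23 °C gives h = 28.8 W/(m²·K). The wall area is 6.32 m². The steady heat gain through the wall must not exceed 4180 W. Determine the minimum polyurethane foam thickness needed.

Thermal resistances in series:
R_inner film = 1/(h_i·A) = 1/(9.48×6.32) = 0.01669 K/W
R_aluminium = L/(kA) = 0.0012/(210×6.32) = 9.042×10^-7 K/W
R_brass = L/(kA) = 0.0015/(123×6.32) = 1.93×10^-6 K/W
R_outer film = 1/(h_o·A) = 1/(28.8×6.32) = 0.005494 K/W
Sum of the known resistances R_other = 0.02219 K/W
Required total resistance R_tot = ΔT/Q_allow = 218/4180 = 0.05215 K/W
R_polyurethane foam = R_tot − R_other = 0.02997 K/W
L = R·k·A = 0.02997×0.0313×6.32

L ≈ 5.93 mm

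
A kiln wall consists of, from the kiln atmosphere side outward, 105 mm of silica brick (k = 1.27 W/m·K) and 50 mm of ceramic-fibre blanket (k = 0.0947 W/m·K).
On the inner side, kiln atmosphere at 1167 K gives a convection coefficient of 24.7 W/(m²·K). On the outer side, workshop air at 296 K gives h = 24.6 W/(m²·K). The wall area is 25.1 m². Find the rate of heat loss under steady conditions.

Q ≈ 31600 W

Model the wall as resistances in series:
R_inner film = 1/(h_i·A) = 1/(24.7×25.1) = 0.001613 K/W
R_silica brick = L/(kA) = 0.105/(1.27×25.1) = 0.003294 K/W
R_ceramic-fibre blanket = L/(kA) = 0.05/(0.0947×25.1) = 0.02104 K/W
R_outer film = 1/(h_o·A) = 1/(24.6×25.1) = 0.00162 K/W
R_total = 0.02756 K/W
Q = ΔT / R_total = 871 / 0.02756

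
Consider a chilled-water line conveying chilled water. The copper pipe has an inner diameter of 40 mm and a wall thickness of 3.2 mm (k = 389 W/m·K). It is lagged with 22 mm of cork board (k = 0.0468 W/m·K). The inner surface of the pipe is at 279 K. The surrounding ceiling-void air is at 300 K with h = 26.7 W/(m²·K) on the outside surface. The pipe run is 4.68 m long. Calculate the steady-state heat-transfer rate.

Q ≈ 40.9 W

For a radial system each layer contributes R = ln(r_out/r_in)/(2πkL); films add R = 1/(hA).
R_copper pipe wall = ln(23.2/20)/(2π×389×4.68) = 1.298×10^-5 K/W
R_cork board = ln(45.2/23.2)/(2π×0.0468×4.68) = 0.4846 K/W
R_outer film = 1/(h_o·2πr_oL) = 1/(26.7×2π×0.0452×4.68) = 0.02818 K/W
R_total = 0.5128 K/W
Q = ΔT/R_total = 21/0.5128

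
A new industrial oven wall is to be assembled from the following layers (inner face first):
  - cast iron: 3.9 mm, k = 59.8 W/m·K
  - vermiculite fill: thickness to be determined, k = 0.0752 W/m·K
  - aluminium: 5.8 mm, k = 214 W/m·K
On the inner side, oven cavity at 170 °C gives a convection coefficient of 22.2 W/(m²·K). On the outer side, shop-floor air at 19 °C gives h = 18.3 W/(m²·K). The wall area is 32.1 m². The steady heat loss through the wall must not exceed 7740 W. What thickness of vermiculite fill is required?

Treating each layer as a thermal resistance in series:
R_inner film = 1/(h_i·A) = 1/(22.2×32.1) = 0.001403 K/W
R_cast iron = L/(kA) = 0.0039/(59.8×32.1) = 2.032×10^-6 K/W
R_aluminium = L/(kA) = 0.0058/(214×32.1) = 8.443×10^-7 K/W
R_outer film = 1/(h_o·A) = 1/(18.3×32.1) = 0.001702 K/W
Sum of the known resistances R_other = 0.003108 K/W
Required total resistance R_tot = ΔT/Q_allow = 151/7740 = 0.01951 K/W
R_vermiculite fill = R_tot − R_other = 0.0164 K/W
L = R·k·A = 0.0164×0.0752×32.1

L ≈ 39.6 mm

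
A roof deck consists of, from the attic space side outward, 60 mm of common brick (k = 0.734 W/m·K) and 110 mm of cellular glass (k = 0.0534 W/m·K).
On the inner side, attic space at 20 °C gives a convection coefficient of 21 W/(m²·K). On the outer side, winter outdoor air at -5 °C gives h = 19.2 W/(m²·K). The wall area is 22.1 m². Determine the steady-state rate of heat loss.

Q ≈ 247 W

Using the resistance-network approach (series):
R_inner film = 1/(h_i·A) = 1/(21×22.1) = 0.002155 K/W
R_common brick = L/(kA) = 0.06/(0.734×22.1) = 0.003699 K/W
R_cellular glass = L/(kA) = 0.11/(0.0534×22.1) = 0.09321 K/W
R_outer film = 1/(h_o·A) = 1/(19.2×22.1) = 0.002357 K/W
R_total = 0.1014 K/W
Q = ΔT / R_total = 25 / 0.1014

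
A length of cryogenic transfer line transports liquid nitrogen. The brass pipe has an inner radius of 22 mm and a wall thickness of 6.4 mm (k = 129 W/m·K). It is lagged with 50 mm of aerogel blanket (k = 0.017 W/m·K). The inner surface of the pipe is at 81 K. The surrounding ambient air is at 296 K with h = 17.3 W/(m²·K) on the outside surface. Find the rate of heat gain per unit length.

Radial resistances (cylindrical: R_cond = ln(r_o/r_i)/(2πkL), R_conv = 1/(h·2πrL)):
R_brass pipe wall = ln(28.4/22)/(2π×129×1) = 3.15×10^-4 K/W
R_aerogel blanket = ln(78.4/28.4)/(2π×0.017×1) = 9.507 K/W
R_outer film = 1/(h_o·2πr_oL) = 1/(17.3×2π×0.0784×1) = 0.1173 K/W
R_total = 9.624 K/W
Q = ΔT/R_total = 215/9.624

q′ ≈ 22.3 W/m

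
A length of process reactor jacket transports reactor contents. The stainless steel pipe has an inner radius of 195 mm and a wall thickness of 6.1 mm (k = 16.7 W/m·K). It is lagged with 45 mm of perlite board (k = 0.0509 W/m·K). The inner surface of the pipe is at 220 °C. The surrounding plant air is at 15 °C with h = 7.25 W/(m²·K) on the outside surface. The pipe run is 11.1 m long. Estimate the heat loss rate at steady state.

Cylindrical conduction, so R = ln(r₂/r₁)/(2πkL) per layer, in series:
R_stainless steel pipe wall = ln(201.1/195)/(2π×16.7×11.1) = 2.645×10^-5 K/W
R_perlite board = ln(246.1/201.1)/(2π×0.0509×11.1) = 0.05688 K/W
R_outer film = 1/(h_o·2πr_oL) = 1/(7.25×2π×0.2461×11.1) = 0.008036 K/W
R_total = 0.06495 K/W
Q = ΔT/R_total = 205/0.06495

Q ≈ 3160 W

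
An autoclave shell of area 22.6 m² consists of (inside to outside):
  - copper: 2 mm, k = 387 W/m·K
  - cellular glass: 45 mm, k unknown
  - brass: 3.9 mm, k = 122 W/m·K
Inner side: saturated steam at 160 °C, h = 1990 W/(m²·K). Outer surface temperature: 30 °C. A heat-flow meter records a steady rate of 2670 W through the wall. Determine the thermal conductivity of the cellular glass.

k ≈ 0.0409 W/(m·K)

Series thermal resistances:
R_inner film = 1/(h_i·A) = 1/(1990×22.6) = 2.224×10^-5 K/W
R_copper = L/(kA) = 0.002/(387×22.6) = 2.287×10^-7 K/W
R_brass = L/(kA) = 0.0039/(122×22.6) = 1.414×10^-6 K/W
Sum of known resistances R_other = 2.388×10^-5 K/W
Total R = ΔT/Q = 130/2670 = 0.04869 K/W
R_cellular glass = R_total − R_other = 0.04867 K/W
k = L/(R·A) = 0.045/(0.04867×22.6)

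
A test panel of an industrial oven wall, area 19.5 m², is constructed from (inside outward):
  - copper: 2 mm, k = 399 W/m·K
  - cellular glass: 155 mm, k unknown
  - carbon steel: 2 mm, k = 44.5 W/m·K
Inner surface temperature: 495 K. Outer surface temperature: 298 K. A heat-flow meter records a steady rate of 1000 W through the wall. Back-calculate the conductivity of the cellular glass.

Series thermal resistances:
R_copper = L/(kA) = 0.002/(399×19.5) = 2.571×10^-7 K/W
R_carbon steel = L/(kA) = 0.002/(44.5×19.5) = 2.305×10^-6 K/W
Sum of known resistances R_other = 2.562×10^-6 K/W
Total R = ΔT/Q = 197/1000 = 0.197 K/W
R_cellular glass = R_total − R_other = 0.197 K/W
k = L/(R·A) = 0.155/(0.197×19.5)

k ≈ 0.0403 W/(m·K)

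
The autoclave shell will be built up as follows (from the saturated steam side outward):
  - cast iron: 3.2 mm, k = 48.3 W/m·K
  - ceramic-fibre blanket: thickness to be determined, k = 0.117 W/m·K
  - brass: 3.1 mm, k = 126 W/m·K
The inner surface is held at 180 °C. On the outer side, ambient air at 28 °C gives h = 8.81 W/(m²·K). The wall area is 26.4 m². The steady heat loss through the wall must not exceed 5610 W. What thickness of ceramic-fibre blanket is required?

L ≈ 70.4 mm

Model the wall as resistances in series:
R_cast iron = L/(kA) = 0.0032/(48.3×26.4) = 2.51×10^-6 K/W
R_brass = L/(kA) = 0.0031/(126×26.4) = 9.319×10^-7 K/W
R_outer film = 1/(h_o·A) = 1/(8.81×26.4) = 0.0043 K/W
Sum of the known resistances R_other = 0.004303 K/W
Required total resistance R_tot = ΔT/Q_allow = 152/5610 = 0.02709 K/W
R_ceramic-fibre blanket = R_tot − R_other = 0.02279 K/W
L = R·k·A = 0.02279×0.117×26.4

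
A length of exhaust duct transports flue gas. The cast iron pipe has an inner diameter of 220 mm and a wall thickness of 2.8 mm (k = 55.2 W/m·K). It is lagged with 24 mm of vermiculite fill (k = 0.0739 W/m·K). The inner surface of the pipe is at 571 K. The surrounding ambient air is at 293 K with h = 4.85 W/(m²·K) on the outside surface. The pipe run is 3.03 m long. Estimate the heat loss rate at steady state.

Q ≈ 1290 W

For a radial system each layer contributes R = ln(r_out/r_in)/(2πkL); films add R = 1/(hA).
R_cast iron pipe wall = ln(112.8/110)/(2π×55.2×3.03) = 2.392×10^-5 K/W
R_vermiculite fill = ln(136.8/112.8)/(2π×0.0739×3.03) = 0.1371 K/W
R_outer film = 1/(h_o·2πr_oL) = 1/(4.85×2π×0.1368×3.03) = 0.07917 K/W
R_total = 0.2163 K/W
Q = ΔT/R_total = 278/0.2163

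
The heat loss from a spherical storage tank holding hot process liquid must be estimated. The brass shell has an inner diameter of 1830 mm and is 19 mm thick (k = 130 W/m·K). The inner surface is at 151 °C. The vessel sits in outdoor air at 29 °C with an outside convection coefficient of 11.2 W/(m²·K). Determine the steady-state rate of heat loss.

Q ≈ 15000 W

Radial (spherical) resistances in series:
R_brass shell = (1/0.915 − 1/0.934)/(4π×130) = 1.361×10^-5 K/W
R_outer film = 1/(h·4πr_o²) = 1/(11.2×4π×0.934²) = 0.008145 K/W
R_total = 0.008158 K/W
Q = ΔT/R_total = 122/0.008158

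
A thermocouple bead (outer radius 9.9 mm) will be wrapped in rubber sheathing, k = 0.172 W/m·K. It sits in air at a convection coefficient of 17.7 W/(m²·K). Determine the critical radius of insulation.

For a sphere r_cr = 2k/h = 2×0.172/17.7
r_cr = 19.4 mm; since the bare radius (9.9 mm) is below r_cr, adding a thin layer of insulation will *increase* heat loss.

r_cr ≈ 19.4 mm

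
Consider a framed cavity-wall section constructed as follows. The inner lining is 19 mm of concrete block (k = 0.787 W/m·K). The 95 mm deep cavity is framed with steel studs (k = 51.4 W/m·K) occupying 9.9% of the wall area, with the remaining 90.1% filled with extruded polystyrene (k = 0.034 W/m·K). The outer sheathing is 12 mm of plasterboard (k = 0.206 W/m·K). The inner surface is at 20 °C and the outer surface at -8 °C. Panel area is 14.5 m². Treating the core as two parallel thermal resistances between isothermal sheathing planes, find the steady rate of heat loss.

Sheathing layers in series; stud and cavity paths in parallel between them.
R_inner = 0.019/(0.787×14.5) = 0.001665 K/W
R_stud  = 0.095/(51.4×0.099×14.5) = 0.001288 K/W
R_cav   = 0.095/(0.034×0.901×14.5) = 0.2139 K/W
1/R_core = 1/R_stud + 1/R_cav → R_core = 0.00128 K/W
R_outer = 0.012/(0.206×14.5) = 0.004017 K/W
R_total = 0.006962 K/W
Q = ΔT/R_total = 28/0.006962

Q ≈ 4020 W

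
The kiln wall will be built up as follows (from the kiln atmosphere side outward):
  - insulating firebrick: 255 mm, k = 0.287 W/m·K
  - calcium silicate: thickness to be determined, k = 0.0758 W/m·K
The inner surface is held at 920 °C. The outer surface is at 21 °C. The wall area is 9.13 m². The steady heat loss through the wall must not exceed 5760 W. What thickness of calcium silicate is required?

L ≈ 40.7 mm

Treating each layer as a thermal resistance in series:
R_insulating firebrick = L/(kA) = 0.255/(0.287×9.13) = 0.09732 K/W
Sum of the known resistances R_other = 0.09732 K/W
Required total resistance R_tot = ΔT/Q_allow = 899/5760 = 0.1561 K/W
R_calcium silicate = R_tot − R_other = 0.05876 K/W
L = R·k·A = 0.05876×0.0758×9.13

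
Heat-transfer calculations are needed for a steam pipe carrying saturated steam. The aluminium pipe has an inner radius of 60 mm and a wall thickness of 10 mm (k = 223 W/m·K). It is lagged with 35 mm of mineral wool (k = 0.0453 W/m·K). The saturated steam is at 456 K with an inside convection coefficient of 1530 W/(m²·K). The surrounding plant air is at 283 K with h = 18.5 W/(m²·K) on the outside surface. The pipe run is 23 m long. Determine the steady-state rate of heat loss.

Q ≈ 2640 W

For a radial system each layer contributes R = ln(r_out/r_in)/(2πkL); films add R = 1/(hA).
R_inner film = 1/(h_i·2πr₁L) = 1/(1530×2π×0.06×23) = 7.538×10^-5 K/W
R_aluminium pipe wall = ln(70/60)/(2π×223×23) = 4.783×10^-6 K/W
R_mineral wool = ln(105/70)/(2π×0.0453×23) = 0.06194 K/W
R_outer film = 1/(h_o·2πr_oL) = 1/(18.5×2π×0.105×23) = 0.003562 K/W
R_total = 0.06558 K/W
Q = ΔT/R_total = 173/0.06558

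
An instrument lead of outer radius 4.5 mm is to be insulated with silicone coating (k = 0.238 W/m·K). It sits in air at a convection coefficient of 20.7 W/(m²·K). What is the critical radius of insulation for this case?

For a cylinder r_cr = k/h = 0.238/20.7
r_cr = 11.5 mm; since the bare radius (4.5 mm) is below r_cr, adding a thin layer of insulation will *increase* heat loss.

r_cr ≈ 11.5 mm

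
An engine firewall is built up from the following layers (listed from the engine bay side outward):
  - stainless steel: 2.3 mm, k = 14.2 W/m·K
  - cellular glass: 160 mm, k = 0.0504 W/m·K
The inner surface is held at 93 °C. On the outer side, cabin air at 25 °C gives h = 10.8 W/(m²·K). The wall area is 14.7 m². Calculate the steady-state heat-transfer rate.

Thermal resistances in series:
R_stainless steel = L/(kA) = 0.0023/(14.2×14.7) = 1.102×10^-5 K/W
R_cellular glass = L/(kA) = 0.16/(0.0504×14.7) = 0.216 K/W
R_outer film = 1/(h_o·A) = 1/(10.8×14.7) = 0.006299 K/W
R_total = 0.2223 K/W
Q = ΔT / R_total = 68 / 0.2223

Q ≈ 306 W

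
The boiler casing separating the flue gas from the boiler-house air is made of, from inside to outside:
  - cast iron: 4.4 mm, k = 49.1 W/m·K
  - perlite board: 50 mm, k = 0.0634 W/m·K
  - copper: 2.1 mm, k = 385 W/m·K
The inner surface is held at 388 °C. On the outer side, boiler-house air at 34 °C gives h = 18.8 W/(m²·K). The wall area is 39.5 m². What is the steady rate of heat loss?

Q ≈ 16600 W

Using the resistance-network approach (series):
R_cast iron = L/(kA) = 0.0044/(49.1×39.5) = 2.269×10^-6 K/W
R_perlite board = L/(kA) = 0.05/(0.0634×39.5) = 0.01997 K/W
R_copper = L/(kA) = 0.0021/(385×39.5) = 1.381×10^-7 K/W
R_outer film = 1/(h_o·A) = 1/(18.8×39.5) = 0.001347 K/W
R_total = 0.02131 K/W
Q = ΔT / R_total = 354 / 0.02131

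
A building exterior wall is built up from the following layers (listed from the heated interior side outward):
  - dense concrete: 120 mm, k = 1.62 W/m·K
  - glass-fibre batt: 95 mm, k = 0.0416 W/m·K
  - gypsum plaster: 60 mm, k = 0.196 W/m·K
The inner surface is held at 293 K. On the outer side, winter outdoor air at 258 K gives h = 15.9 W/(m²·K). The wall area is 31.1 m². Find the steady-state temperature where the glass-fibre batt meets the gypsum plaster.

T ≈ 263 K

Model the wall as resistances in series:
R_dense concrete = L/(kA) = 0.12/(1.62×31.1) = 0.002382 K/W
R_glass-fibre batt = L/(kA) = 0.095/(0.0416×31.1) = 0.07343 K/W
R_gypsum plaster = L/(kA) = 0.06/(0.196×31.1) = 0.009843 K/W
R_outer film = 1/(h_o·A) = 1/(15.9×31.1) = 0.002022 K/W
R_total = 0.08768 K/W;  Q = ΔT/R_total = 35/0.08768 = 399.2 W
T_interface = T_inner − Q·ΣR(inner→interface) = 293 − 399×0.07581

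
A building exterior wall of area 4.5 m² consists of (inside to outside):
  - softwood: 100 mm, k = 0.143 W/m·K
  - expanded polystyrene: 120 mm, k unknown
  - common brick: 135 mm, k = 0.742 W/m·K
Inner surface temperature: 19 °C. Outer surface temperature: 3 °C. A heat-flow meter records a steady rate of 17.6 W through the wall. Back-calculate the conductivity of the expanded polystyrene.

k ≈ 0.0374 W/(m·K)

Treating each layer as a thermal resistance in series:
R_softwood = L/(kA) = 0.1/(0.143×4.5) = 0.1554 K/W
R_common brick = L/(kA) = 0.135/(0.742×4.5) = 0.04043 K/W
Sum of known resistances R_other = 0.1958 K/W
Total R = ΔT/Q = 16/17.6 = 0.9091 K/W
R_expanded polystyrene = R_total − R_other = 0.7133 K/W
k = L/(R·A) = 0.12/(0.7133×4.5)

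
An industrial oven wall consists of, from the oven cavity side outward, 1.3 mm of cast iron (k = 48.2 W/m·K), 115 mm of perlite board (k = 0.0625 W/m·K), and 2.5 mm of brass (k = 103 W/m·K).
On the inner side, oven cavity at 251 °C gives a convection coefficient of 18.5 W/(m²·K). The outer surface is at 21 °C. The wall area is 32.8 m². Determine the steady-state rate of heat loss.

Q ≈ 3980 W

Using the resistance-network approach (series):
R_inner film = 1/(h_i·A) = 1/(18.5×32.8) = 0.001648 K/W
R_cast iron = L/(kA) = 0.0013/(48.2×32.8) = 8.223×10^-7 K/W
R_perlite board = L/(kA) = 0.115/(0.0625×32.8) = 0.0561 K/W
R_brass = L/(kA) = 0.0025/(103×32.8) = 7.4×10^-7 K/W
R_total = 0.05775 K/W
Q = ΔT / R_total = 230 / 0.05775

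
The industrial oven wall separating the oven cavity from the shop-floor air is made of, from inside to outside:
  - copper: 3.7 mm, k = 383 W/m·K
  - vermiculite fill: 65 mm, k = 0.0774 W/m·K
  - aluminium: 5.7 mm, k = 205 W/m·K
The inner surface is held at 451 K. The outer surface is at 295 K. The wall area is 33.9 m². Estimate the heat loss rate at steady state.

Model the wall as resistances in series:
R_copper = L/(kA) = 0.0037/(383×33.9) = 2.85×10^-7 K/W
R_vermiculite fill = L/(kA) = 0.065/(0.0774×33.9) = 0.02477 K/W
R_aluminium = L/(kA) = 0.0057/(205×33.9) = 8.202×10^-7 K/W
R_total = 0.02477 K/W
Q = ΔT / R_total = 156 / 0.02477

Q ≈ 6300 W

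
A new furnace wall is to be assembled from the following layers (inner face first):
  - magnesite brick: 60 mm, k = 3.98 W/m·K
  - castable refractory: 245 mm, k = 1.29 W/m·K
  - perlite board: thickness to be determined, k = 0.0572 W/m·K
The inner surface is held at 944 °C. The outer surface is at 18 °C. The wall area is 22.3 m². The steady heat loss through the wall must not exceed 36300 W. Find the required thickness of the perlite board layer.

L ≈ 20.8 mm

Treating each layer as a thermal resistance in series:
R_magnesite brick = L/(kA) = 0.06/(3.98×22.3) = 6.76×10^-4 K/W
R_castable refractory = L/(kA) = 0.245/(1.29×22.3) = 0.008517 K/W
Sum of the known resistances R_other = 0.009193 K/W
Required total resistance R_tot = ΔT/Q_allow = 926/36300 = 0.02551 K/W
R_perlite board = R_tot − R_other = 0.01632 K/W
L = R·k·A = 0.01632×0.0572×22.3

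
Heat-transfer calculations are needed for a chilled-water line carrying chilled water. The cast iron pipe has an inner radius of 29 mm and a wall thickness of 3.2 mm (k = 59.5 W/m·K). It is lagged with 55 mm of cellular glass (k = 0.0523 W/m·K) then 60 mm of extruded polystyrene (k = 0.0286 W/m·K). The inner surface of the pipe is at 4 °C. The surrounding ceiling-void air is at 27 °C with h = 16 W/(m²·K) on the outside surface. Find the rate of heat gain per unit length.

Treating each annulus and film as a series resistance:
R_cast iron pipe wall = ln(32.2/29)/(2π×59.5×1) = 2.8×10^-4 K/W
R_cellular glass = ln(87.2/32.2)/(2π×0.0523×1) = 3.032 K/W
R_extruded polystyrene = ln(147.2/87.2)/(2π×0.0286×1) = 2.914 K/W
R_outer film = 1/(h_o·2πr_oL) = 1/(16×2π×0.1472×1) = 0.06758 K/W
R_total = 6.013 K/W
Q = ΔT/R_total = 23/6.013

q′ ≈ 3.82 W/m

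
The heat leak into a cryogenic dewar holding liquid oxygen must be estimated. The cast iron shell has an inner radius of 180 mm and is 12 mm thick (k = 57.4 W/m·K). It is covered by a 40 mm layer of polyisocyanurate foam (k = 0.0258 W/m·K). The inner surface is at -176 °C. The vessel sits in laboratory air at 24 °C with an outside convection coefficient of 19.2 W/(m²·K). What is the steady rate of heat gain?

Q ≈ 70.2 W

For a spherical shell R = (1/r₁ − 1/r₂)/(4πk); film R = 1/(h·4πr²). In series:
R_cast iron shell = (1/0.18 − 1/0.192)/(4π×57.4) = 4.814×10^-4 K/W
R_polyisocyanurate foam = (1/0.192 − 1/0.232)/(4π×0.0258) = 2.77 K/W
R_outer film = 1/(h·4πr_o²) = 1/(19.2×4π×0.232²) = 0.077 K/W
R_total = 2.847 K/W
Q = ΔT/R_total = 200/2.847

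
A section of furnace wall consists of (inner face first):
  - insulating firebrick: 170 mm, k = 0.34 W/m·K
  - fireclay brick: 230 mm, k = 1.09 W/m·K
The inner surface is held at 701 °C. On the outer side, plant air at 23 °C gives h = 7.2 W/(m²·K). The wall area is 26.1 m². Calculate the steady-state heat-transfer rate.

Thermal resistances in series:
R_insulating firebrick = L/(kA) = 0.17/(0.34×26.1) = 0.01916 K/W
R_fireclay brick = L/(kA) = 0.23/(1.09×26.1) = 0.008085 K/W
R_outer film = 1/(h_o·A) = 1/(7.2×26.1) = 0.005321 K/W
R_total = 0.03256 K/W
Q = ΔT / R_total = 678 / 0.03256

Q ≈ 20800 W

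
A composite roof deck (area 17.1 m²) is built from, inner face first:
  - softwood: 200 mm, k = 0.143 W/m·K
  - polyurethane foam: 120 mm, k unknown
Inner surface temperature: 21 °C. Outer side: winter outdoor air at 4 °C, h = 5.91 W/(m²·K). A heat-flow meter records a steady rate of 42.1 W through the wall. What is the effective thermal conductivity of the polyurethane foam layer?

k ≈ 0.0225 W/(m·K)

Using the resistance-network approach (series):
R_softwood = L/(kA) = 0.2/(0.143×17.1) = 0.08179 K/W
R_outer film = 1/(h_o·A) = 1/(5.91×17.1) = 0.009895 K/W
Sum of known resistances R_other = 0.09168 K/W
Total R = ΔT/Q = 17/42.1 = 0.4038 K/W
R_polyurethane foam = R_total − R_other = 0.3121 K/W
k = L/(R·A) = 0.12/(0.3121×17.1)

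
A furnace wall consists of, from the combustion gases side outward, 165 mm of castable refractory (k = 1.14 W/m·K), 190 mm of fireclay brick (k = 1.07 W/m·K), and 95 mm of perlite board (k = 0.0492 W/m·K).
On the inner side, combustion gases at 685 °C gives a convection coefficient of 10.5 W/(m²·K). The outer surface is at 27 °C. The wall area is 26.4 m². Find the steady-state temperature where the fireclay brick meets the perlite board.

T ≈ 568 °C

Treating each layer as a thermal resistance in series:
R_inner film = 1/(h_i·A) = 1/(10.5×26.4) = 0.003608 K/W
R_castable refractory = L/(kA) = 0.165/(1.14×26.4) = 0.005482 K/W
R_fireclay brick = L/(kA) = 0.19/(1.07×26.4) = 0.006726 K/W
R_perlite board = L/(kA) = 0.095/(0.0492×26.4) = 0.07314 K/W
R_total = 0.08896 K/W;  Q = ΔT/R_total = 658/0.08896 = 7397 W
T_interface = T_inner − Q·ΣR(inner→interface) = 685 − 7400×0.01582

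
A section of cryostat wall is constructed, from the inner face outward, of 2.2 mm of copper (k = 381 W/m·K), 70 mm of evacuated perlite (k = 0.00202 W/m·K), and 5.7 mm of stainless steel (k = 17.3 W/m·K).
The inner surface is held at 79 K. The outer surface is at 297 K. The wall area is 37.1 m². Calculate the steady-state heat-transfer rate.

Q ≈ 233 W

Treating each layer as a thermal resistance in series:
R_copper = L/(kA) = 0.0022/(381×37.1) = 1.556×10^-7 K/W
R_evacuated perlite = L/(kA) = 0.07/(0.00202×37.1) = 0.9341 K/W
R_stainless steel = L/(kA) = 0.0057/(17.3×37.1) = 8.881×10^-6 K/W
R_total = 0.9341 K/W
Q = ΔT / R_total = 218 / 0.9341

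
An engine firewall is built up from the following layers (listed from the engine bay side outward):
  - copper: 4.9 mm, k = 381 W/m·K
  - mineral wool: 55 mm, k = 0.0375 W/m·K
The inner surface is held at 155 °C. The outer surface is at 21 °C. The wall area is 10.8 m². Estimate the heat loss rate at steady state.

Q ≈ 987 W

Treating each layer as a thermal resistance in series:
R_copper = L/(kA) = 0.0049/(381×10.8) = 1.191×10^-6 K/W
R_mineral wool = L/(kA) = 0.055/(0.0375×10.8) = 0.1358 K/W
R_total = 0.1358 K/W
Q = ΔT / R_total = 134 / 0.1358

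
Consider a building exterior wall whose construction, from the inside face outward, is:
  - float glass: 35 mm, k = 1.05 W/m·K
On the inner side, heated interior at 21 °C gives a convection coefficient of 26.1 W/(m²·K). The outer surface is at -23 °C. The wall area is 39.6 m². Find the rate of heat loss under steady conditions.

Model the wall as resistances in series:
R_inner film = 1/(h_i·A) = 1/(26.1×39.6) = 9.675×10^-4 K/W
R_float glass = L/(kA) = 0.035/(1.05×39.6) = 8.418×10^-4 K/W
R_total = 0.001809 K/W
Q = ΔT / R_total = 44 / 0.001809

Q ≈ 24300 W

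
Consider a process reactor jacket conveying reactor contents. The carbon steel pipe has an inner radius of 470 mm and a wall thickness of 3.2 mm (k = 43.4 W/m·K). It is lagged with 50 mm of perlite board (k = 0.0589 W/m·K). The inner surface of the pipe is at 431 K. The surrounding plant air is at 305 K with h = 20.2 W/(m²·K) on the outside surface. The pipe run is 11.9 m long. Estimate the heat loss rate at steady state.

Q ≈ 5230 W

Radial resistances (cylindrical: R_cond = ln(r_o/r_i)/(2πkL), R_conv = 1/(h·2πrL)):
R_carbon steel pipe wall = ln(473.2/470)/(2π×43.4×11.9) = 2.091×10^-6 K/W
R_perlite board = ln(523.2/473.2)/(2π×0.0589×11.9) = 0.02281 K/W
R_outer film = 1/(h_o·2πr_oL) = 1/(20.2×2π×0.5232×11.9) = 0.001265 K/W
R_total = 0.02408 K/W
Q = ΔT/R_total = 126/0.02408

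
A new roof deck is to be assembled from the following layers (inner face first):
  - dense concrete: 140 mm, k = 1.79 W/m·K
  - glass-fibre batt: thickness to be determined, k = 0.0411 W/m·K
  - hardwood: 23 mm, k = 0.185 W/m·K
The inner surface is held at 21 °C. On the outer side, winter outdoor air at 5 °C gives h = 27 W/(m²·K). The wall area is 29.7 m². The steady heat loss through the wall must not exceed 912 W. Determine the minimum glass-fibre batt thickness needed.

L ≈ 11.6 mm

Model the wall as resistances in series:
R_dense concrete = L/(kA) = 0.14/(1.79×29.7) = 0.002633 K/W
R_hardwood = L/(kA) = 0.023/(0.185×29.7) = 0.004186 K/W
R_outer film = 1/(h_o·A) = 1/(27×29.7) = 0.001247 K/W
Sum of the known resistances R_other = 0.008066 K/W
Required total resistance R_tot = ΔT/Q_allow = 16/912 = 0.01754 K/W
R_glass-fibre batt = R_tot − R_other = 0.009477 K/W
L = R·k·A = 0.009477×0.0411×29.7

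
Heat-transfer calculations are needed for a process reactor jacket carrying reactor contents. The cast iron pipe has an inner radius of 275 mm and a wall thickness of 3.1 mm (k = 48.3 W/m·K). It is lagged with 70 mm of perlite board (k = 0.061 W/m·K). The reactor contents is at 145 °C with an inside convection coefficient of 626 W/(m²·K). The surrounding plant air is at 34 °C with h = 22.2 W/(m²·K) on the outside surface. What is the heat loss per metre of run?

Cylindrical conduction, so R = ln(r₂/r₁)/(2πkL) per layer, in series:
R_inner film = 1/(h_i·2πr₁L) = 1/(626×2π×0.275×1) = 9.245×10^-4 K/W
R_cast iron pipe wall = ln(278.1/275)/(2π×48.3×1) = 3.694×10^-5 K/W
R_perlite board = ln(348.1/278.1)/(2π×0.061×1) = 0.5858 K/W
R_outer film = 1/(h_o·2πr_oL) = 1/(22.2×2π×0.3481×1) = 0.0206 K/W
R_total = 0.6073 K/W
Q = ΔT/R_total = 111/0.6073

q′ ≈ 183 W/m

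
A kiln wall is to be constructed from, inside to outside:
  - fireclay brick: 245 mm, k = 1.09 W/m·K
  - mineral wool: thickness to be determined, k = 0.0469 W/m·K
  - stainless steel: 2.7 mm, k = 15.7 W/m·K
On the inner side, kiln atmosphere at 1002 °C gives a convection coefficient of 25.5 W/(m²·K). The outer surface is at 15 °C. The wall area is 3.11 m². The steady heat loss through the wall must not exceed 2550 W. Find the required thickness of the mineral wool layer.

L ≈ 44.1 mm

Using the resistance-network approach (series):
R_inner film = 1/(h_i·A) = 1/(25.5×3.11) = 0.01261 K/W
R_fireclay brick = L/(kA) = 0.245/(1.09×3.11) = 0.07227 K/W
R_stainless steel = L/(kA) = 0.0027/(15.7×3.11) = 5.53×10^-5 K/W
Sum of the known resistances R_other = 0.08494 K/W
Required total resistance R_tot = ΔT/Q_allow = 987/2550 = 0.3871 K/W
R_mineral wool = R_tot − R_other = 0.3021 K/W
L = R·k·A = 0.3021×0.0469×3.11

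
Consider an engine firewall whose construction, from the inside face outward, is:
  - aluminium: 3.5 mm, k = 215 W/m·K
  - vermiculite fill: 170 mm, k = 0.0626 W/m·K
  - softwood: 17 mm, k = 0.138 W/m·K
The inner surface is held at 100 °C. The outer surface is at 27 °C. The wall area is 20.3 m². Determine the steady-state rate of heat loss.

Using the resistance-network approach (series):
R_aluminium = L/(kA) = 0.0035/(215×20.3) = 8.019×10^-7 K/W
R_vermiculite fill = L/(kA) = 0.17/(0.0626×20.3) = 0.1338 K/W
R_softwood = L/(kA) = 0.017/(0.138×20.3) = 0.006068 K/W
R_total = 0.1398 K/W
Q = ΔT / R_total = 73 / 0.1398

Q ≈ 522 W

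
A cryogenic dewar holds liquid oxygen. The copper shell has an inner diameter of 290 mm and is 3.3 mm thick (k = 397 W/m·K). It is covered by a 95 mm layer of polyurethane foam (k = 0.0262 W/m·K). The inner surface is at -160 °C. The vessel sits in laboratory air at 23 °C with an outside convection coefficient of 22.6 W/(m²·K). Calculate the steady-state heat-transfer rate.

Q ≈ 22.7 W

Each spherical layer contributes R = (1/r_i − 1/r_o)/(4πk):
R_copper shell = (1/0.145 − 1/0.1483)/(4π×397) = 3.076×10^-5 K/W
R_polyurethane foam = (1/0.1483 − 1/0.2433)/(4π×0.0262) = 7.997 K/W
R_outer film = 1/(h·4πr_o²) = 1/(22.6×4π×0.2433²) = 0.05948 K/W
R_total = 8.057 K/W
Q = ΔT/R_total = 183/8.057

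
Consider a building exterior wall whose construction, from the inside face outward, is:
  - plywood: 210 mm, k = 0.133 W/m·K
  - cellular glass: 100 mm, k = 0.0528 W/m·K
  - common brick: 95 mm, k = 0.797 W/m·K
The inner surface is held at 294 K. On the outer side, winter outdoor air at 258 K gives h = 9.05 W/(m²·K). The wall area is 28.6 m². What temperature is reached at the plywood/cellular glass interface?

Model the wall as resistances in series:
R_plywood = L/(kA) = 0.21/(0.133×28.6) = 0.05521 K/W
R_cellular glass = L/(kA) = 0.1/(0.0528×28.6) = 0.06622 K/W
R_common brick = L/(kA) = 0.095/(0.797×28.6) = 0.004168 K/W
R_outer film = 1/(h_o·A) = 1/(9.05×28.6) = 0.003864 K/W
R_total = 0.1295 K/W;  Q = ΔT/R_total = 36/0.1295 = 278.1 W
T_interface = T_inner − Q·ΣR(inner→interface) = 294 − 278×0.05521

T ≈ 279 K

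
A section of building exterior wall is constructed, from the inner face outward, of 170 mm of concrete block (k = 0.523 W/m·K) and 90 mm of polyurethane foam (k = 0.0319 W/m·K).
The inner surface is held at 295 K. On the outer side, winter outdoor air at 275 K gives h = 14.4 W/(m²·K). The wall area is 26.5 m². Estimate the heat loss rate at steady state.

Thermal resistances in series:
R_concrete block = L/(kA) = 0.17/(0.523×26.5) = 0.01227 K/W
R_polyurethane foam = L/(kA) = 0.09/(0.0319×26.5) = 0.1065 K/W
R_outer film = 1/(h_o·A) = 1/(14.4×26.5) = 0.002621 K/W
R_total = 0.1214 K/W
Q = ΔT / R_total = 20 / 0.1214

Q ≈ 165 W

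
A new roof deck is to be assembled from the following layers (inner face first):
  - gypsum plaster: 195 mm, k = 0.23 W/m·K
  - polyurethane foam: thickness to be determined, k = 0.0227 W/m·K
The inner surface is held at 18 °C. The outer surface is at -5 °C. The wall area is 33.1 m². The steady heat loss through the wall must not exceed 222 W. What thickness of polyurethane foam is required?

L ≈ 58.6 mm

Treating each layer as a thermal resistance in series:
R_gypsum plaster = L/(kA) = 0.195/(0.23×33.1) = 0.02561 K/W
Sum of the known resistances R_other = 0.02561 K/W
Required total resistance R_tot = ΔT/Q_allow = 23/222 = 0.1036 K/W
R_polyurethane foam = R_tot − R_other = 0.07799 K/W
L = R·k·A = 0.07799×0.0227×33.1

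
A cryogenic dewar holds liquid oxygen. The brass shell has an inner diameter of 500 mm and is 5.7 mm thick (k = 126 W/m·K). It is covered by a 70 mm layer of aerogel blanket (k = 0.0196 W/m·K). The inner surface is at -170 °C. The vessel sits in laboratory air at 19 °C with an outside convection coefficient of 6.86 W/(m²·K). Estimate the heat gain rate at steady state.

Q ≈ 53.7 W

Radial (spherical) resistances in series:
R_brass shell = (1/0.25 − 1/0.2557)/(4π×126) = 5.631×10^-5 K/W
R_aerogel blanket = (1/0.2557 − 1/0.3257)/(4π×0.0196) = 3.413 K/W
R_outer film = 1/(h·4πr_o²) = 1/(6.86×4π×0.3257²) = 0.1094 K/W
R_total = 3.522 K/W
Q = ΔT/R_total = 189/3.522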